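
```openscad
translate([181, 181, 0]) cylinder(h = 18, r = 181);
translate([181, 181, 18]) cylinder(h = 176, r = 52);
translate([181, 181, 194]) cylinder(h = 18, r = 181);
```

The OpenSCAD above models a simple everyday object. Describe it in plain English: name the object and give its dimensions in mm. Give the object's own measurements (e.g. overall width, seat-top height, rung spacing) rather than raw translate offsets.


A spool: two coaxial disc flanges of radius 181 mm and thickness 18 mm, joined by a core cylinder of radius 52 mm and height 176 mm. The lower flange rests on z = 0 and the three cylinders share a vertical axis.


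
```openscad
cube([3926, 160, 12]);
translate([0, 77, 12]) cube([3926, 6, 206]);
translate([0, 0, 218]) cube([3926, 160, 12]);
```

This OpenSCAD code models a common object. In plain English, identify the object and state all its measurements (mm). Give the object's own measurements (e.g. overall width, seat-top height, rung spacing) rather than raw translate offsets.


An I-beam lying along x, 3926 mm long. Overall section height 230 mm. Two flanges 160 mm wide (y) and 12 mm thick, one on the floor and one at the top; a web 6 mm thick runs between them, centred on the flange width.


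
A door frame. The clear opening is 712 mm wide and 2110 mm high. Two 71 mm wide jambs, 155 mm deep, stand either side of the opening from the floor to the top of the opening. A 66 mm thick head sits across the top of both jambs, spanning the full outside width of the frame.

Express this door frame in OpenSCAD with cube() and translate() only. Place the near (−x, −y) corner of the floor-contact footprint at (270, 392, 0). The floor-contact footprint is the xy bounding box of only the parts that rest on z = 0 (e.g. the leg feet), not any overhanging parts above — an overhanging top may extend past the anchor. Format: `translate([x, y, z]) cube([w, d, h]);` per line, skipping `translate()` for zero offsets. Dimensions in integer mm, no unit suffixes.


translate([270, 392, 0]) cube([71, 155, 2110]);
translate([1053, 392, 0]) cube([71, 155, 2110]);
translate([270, 392, 2110]) cube([854, 155, 66]);


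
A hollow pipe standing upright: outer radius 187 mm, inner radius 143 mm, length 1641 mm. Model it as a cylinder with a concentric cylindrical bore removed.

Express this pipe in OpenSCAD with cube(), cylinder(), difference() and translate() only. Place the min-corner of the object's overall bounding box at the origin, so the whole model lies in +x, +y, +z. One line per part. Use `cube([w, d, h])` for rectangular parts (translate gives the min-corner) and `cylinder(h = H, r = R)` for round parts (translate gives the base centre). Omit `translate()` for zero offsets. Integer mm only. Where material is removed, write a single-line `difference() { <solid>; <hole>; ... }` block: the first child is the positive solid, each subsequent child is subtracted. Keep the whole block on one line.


difference() { translate([187, 187, 0]) cylinder(h = 1641, r = 187); translate([187, 187, 0]) cylinder(h = 1641, r = 143); }


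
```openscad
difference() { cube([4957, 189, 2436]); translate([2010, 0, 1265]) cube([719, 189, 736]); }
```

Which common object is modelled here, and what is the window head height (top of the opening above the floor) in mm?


A wall with a window opening. The window head height is 2001 mm.

A wall with a rectangular opening subtracted — a window. Sill at z = 1265, opening 736 mm tall, so the head is at 1265 + 736 = 2001 mm.


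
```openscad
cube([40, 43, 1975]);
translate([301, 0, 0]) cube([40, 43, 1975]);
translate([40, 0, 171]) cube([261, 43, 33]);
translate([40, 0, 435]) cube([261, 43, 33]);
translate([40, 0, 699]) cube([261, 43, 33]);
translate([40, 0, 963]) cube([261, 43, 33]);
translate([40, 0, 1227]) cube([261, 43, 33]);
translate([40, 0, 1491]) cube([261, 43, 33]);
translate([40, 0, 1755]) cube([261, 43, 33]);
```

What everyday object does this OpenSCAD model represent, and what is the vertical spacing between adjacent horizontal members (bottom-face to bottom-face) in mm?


A ladder. The rung spacing is 264 mm.

Two tall 40×43 posts with 7 short bars between them — a ladder. Adjacent rungs sit at z = 171 and z = 435, so the spacing is 435 − 171 = 264 mm.


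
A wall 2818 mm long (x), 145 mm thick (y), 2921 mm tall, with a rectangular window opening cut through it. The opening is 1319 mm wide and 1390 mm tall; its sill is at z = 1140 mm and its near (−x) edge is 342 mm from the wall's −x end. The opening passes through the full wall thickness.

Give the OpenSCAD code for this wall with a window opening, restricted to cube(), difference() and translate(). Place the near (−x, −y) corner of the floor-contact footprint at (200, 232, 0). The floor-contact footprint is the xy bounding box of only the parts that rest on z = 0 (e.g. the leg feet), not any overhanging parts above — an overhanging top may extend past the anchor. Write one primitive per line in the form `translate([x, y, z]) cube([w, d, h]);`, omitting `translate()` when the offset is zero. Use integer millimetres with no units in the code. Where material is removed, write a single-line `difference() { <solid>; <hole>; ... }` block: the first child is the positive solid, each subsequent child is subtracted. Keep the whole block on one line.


difference() { translate([200, 232, 0]) cube([2818, 145, 2921]); translate([542, 232, 1140]) cube([1319, 145, 1390]); }


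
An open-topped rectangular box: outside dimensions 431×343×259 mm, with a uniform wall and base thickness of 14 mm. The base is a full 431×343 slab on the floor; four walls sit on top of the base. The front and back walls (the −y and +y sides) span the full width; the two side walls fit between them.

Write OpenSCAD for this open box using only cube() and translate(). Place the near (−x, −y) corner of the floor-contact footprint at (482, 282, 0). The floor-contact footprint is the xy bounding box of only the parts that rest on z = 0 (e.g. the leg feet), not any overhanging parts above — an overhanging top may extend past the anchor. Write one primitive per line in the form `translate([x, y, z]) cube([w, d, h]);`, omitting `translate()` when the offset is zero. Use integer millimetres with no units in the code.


translate([482, 282, 0]) cube([431, 343, 14]);
translate([482, 282, 14]) cube([431, 14, 245]);
translate([482, 611, 14]) cube([431, 14, 245]);
translate([482, 296, 14]) cube([14, 315, 245]);
translate([899, 296, 14]) cube([14, 315, 245]);


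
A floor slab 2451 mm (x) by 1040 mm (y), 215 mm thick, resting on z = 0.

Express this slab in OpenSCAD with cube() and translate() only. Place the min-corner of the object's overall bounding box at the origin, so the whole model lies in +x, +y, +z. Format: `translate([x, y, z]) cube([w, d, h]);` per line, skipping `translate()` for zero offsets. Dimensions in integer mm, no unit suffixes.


cube([2451, 1040, 215]);


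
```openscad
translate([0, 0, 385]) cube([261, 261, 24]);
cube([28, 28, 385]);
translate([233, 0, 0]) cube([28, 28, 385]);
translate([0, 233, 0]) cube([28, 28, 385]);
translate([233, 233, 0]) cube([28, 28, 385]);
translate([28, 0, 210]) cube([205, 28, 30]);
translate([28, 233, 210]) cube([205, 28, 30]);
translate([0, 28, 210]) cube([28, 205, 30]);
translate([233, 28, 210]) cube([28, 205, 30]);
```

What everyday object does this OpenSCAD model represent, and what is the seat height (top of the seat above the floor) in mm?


A stool. The seat height is 409 mm.

A 261×261×24 slab at z = 385 on four corner posts — a stool. The seat top is 385 + 24 = 409 mm.


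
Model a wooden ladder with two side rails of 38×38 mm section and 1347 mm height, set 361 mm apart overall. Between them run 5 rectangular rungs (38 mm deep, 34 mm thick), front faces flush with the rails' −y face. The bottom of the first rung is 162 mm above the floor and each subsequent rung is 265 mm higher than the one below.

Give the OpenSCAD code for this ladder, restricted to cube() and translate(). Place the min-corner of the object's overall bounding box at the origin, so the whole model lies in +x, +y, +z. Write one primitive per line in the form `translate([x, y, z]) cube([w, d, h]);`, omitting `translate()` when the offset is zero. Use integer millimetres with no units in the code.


// rung span = 361 - 2*38 = 285
// rung[k] z = 162 + k*265
cube([38, 38, 1347]);
translate([323, 0, 0]) cube([38, 38, 1347]);
translate([38, 0, 162]) cube([285, 38, 34]);
translate([38, 0, 427]) cube([285, 38, 34]);
translate([38, 0, 692]) cube([285, 38, 34]);
translate([38, 0, 957]) cube([285, 38, 34]);
translate([38, 0, 1222]) cube([285, 38, 34]);


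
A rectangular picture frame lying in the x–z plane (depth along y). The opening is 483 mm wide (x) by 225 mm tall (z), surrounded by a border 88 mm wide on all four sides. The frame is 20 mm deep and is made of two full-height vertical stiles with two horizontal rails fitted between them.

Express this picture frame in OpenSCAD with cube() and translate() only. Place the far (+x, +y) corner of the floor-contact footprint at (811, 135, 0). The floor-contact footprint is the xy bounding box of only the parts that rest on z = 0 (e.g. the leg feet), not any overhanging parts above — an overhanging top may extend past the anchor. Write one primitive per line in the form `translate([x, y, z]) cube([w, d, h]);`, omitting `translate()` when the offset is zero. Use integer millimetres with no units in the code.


translate([152, 115, 0]) cube([88, 20, 401]);
translate([723, 115, 0]) cube([88, 20, 401]);
translate([240, 115, 0]) cube([483, 20, 88]);
translate([240, 115, 313]) cube([483, 20, 88]);


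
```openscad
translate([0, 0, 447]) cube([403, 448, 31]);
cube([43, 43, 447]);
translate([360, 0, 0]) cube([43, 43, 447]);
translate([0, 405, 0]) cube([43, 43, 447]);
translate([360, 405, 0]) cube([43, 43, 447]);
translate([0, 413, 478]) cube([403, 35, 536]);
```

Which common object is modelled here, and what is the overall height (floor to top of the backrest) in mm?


A chair. The overall height is 1014 mm.

A slab on four corner posts with a tall panel at the back — a chair. The seat slab sits at z = 447 with thickness 31, and the 536 mm backrest starts at the seat top, so the overall height is 447 + 31 + 536 = 1014 mm.


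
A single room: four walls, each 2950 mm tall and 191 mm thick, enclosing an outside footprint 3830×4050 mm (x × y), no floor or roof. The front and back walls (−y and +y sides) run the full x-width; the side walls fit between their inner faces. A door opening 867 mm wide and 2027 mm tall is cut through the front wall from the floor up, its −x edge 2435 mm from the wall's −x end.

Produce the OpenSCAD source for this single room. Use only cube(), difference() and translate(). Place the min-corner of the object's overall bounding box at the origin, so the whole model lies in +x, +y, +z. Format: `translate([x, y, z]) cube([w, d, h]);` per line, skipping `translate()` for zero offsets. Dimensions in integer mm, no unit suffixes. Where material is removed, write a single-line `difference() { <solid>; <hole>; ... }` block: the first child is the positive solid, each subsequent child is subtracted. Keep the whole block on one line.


difference() { cube([3830, 191, 2950]); translate([2435, 0, 0]) cube([867, 191, 2027]); }
translate([0, 3859, 0]) cube([3830, 191, 2950]);
translate([0, 191, 0]) cube([191, 3668, 2950]);
translate([3639, 191, 0]) cube([191, 3668, 2950]);


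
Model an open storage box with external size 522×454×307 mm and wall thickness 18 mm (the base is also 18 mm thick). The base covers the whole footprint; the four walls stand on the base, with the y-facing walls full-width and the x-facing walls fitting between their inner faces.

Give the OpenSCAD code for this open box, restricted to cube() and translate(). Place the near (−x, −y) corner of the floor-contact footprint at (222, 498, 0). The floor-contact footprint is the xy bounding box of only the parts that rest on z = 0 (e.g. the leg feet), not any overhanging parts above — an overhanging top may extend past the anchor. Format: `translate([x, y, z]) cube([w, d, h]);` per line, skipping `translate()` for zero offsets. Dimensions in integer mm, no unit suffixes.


translate([222, 498, 0]) cube([522, 454, 18]);
translate([222, 498, 18]) cube([522, 18, 289]);
translate([222, 934, 18]) cube([522, 18, 289]);
translate([222, 516, 18]) cube([18, 418, 289]);
translate([726, 516, 18]) cube([18, 418, 289]);


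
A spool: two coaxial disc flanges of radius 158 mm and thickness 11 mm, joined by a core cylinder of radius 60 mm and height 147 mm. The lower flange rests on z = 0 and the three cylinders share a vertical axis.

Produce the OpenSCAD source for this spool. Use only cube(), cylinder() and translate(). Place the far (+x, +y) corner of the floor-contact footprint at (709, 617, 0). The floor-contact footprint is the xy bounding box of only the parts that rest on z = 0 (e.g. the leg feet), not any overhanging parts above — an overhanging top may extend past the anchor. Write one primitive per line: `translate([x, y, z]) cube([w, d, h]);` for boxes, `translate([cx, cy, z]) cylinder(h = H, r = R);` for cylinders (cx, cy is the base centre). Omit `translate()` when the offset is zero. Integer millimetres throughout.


translate([551, 459, 0]) cylinder(h = 11, r = 158);
translate([551, 459, 11]) cylinder(h = 147, r = 60);
translate([551, 459, 158]) cylinder(h = 11, r = 158);


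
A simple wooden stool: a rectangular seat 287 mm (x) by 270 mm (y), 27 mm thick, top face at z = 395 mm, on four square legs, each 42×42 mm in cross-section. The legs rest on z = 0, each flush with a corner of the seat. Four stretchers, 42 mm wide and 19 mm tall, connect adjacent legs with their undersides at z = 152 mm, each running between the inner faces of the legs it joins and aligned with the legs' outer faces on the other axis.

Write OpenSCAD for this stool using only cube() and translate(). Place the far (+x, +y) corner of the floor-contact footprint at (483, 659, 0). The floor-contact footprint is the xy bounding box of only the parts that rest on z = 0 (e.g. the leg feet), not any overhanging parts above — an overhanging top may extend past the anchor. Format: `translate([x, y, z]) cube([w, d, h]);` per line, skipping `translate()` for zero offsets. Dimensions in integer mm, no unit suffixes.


translate([196, 389, 368]) cube([287, 270, 27]);
translate([196, 389, 0]) cube([42, 42, 368]);
translate([441, 389, 0]) cube([42, 42, 368]);
translate([196, 617, 0]) cube([42, 42, 368]);
translate([441, 617, 0]) cube([42, 42, 368]);
translate([238, 389, 152]) cube([203, 42, 19]);
translate([238, 617, 152]) cube([203, 42, 19]);
translate([196, 431, 152]) cube([42, 186, 19]);
translate([441, 431, 152]) cube([42, 186, 19]);


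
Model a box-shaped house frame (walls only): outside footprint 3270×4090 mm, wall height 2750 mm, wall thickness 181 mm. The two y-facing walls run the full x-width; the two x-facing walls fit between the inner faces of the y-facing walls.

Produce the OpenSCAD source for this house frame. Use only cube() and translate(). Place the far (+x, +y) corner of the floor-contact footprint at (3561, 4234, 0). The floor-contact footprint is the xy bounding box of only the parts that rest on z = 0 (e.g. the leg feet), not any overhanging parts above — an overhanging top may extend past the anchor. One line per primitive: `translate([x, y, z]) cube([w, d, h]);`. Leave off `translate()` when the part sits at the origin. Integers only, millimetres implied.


translate([291, 144, 0]) cube([3270, 181, 2750]);
translate([291, 4053, 0]) cube([3270, 181, 2750]);
translate([291, 325, 0]) cube([181, 3728, 2750]);
translate([3380, 325, 0]) cube([181, 3728, 2750]);


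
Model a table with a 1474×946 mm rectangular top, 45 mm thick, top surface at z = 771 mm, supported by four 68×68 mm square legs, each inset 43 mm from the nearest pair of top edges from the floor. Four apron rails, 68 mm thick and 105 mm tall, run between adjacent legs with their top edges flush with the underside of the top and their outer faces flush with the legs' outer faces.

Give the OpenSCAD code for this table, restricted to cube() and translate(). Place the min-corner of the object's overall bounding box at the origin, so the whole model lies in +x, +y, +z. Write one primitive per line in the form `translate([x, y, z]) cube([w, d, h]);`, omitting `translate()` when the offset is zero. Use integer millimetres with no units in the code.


// leg_h = 771 - 45 = 726
// apron z = 726 - 105 = 621
translate([0, 0, 726]) cube([1474, 946, 45]);
translate([43, 43, 0]) cube([68, 68, 726]);
translate([1363, 43, 0]) cube([68, 68, 726]);
translate([43, 835, 0]) cube([68, 68, 726]);
translate([1363, 835, 0]) cube([68, 68, 726]);
translate([111, 43, 621]) cube([1252, 68, 105]);
translate([111, 835, 621]) cube([1252, 68, 105]);
translate([43, 111, 621]) cube([68, 724, 105]);
translate([1363, 111, 621]) cube([68, 724, 105]);


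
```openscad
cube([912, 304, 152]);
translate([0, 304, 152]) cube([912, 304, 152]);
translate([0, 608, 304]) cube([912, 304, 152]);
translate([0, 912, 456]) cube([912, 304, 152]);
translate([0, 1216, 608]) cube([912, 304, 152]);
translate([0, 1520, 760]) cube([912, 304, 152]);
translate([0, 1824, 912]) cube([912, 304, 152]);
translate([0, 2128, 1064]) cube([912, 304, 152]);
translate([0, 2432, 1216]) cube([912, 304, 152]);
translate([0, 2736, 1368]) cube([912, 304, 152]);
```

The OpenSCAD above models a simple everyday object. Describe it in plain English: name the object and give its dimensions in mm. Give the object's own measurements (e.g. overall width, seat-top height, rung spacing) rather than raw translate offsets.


A straight staircase of 10 solid steps. Each step is 912 mm wide (x), 304 mm deep (y, the going) and 152 mm tall (the rise). The first step rests on the floor; each subsequent step sits one going further in +y and one rise higher in +z, directly behind and above the previous step with no overlap.


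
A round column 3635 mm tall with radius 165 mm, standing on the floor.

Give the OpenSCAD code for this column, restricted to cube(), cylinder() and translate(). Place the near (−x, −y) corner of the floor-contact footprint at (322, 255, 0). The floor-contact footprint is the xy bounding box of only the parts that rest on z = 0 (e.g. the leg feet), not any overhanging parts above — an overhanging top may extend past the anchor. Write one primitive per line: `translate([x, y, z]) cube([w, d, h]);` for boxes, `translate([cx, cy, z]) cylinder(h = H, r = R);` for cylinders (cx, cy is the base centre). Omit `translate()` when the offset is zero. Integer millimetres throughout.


translate([487, 420, 0]) cylinder(h = 3635, r = 165);


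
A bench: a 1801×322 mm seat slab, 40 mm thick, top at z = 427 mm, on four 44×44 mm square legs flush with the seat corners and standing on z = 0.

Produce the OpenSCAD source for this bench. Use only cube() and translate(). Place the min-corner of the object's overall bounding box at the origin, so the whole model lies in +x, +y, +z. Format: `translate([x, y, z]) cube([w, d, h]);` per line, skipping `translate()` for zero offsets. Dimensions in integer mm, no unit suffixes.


// leg_h = 427 − 40 = 387
translate([0, 0, 387]) cube([1801, 322, 40]);
cube([44, 44, 387]);
translate([0, 278, 0]) cube([44, 44, 387]);
translate([1757, 0, 0]) cube([44, 44, 387]);
translate([1757, 278, 0]) cube([44, 44, 387]);


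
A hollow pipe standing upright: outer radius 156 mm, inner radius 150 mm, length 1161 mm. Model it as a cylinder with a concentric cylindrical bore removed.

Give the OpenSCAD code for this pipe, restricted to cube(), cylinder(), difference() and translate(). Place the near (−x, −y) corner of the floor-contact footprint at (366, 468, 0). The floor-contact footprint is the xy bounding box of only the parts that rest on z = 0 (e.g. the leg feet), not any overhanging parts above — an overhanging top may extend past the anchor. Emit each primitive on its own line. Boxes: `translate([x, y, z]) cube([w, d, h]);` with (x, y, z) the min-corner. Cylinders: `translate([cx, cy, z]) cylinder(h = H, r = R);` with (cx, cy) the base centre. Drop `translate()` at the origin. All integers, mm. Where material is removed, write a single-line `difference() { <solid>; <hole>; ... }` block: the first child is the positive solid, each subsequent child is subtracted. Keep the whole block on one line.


difference() { translate([522, 624, 0]) cylinder(h = 1161, r = 156); translate([522, 624, 0]) cylinder(h = 1161, r = 150); }


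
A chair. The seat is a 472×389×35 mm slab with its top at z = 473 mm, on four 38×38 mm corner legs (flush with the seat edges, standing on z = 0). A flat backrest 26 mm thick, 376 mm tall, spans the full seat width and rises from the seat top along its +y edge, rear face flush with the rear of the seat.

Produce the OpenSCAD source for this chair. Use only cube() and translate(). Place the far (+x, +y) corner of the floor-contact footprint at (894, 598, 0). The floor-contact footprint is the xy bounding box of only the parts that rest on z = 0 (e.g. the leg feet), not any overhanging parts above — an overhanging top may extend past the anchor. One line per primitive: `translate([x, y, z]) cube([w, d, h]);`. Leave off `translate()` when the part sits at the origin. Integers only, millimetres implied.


translate([422, 209, 438]) cube([472, 389, 35]);
translate([422, 209, 0]) cube([38, 38, 438]);
translate([856, 209, 0]) cube([38, 38, 438]);
translate([422, 560, 0]) cube([38, 38, 438]);
translate([856, 560, 0]) cube([38, 38, 438]);
translate([422, 572, 473]) cube([472, 26, 376]);


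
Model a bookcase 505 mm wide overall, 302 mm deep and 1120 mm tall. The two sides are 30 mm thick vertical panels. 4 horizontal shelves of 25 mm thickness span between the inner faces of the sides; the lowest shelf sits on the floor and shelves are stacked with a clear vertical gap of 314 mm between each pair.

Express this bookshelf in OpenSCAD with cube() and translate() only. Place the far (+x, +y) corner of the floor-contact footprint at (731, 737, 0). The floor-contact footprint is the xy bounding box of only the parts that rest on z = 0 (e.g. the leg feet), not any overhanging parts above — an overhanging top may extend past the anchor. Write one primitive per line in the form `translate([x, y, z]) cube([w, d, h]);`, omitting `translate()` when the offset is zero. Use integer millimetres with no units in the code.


translate([226, 435, 0]) cube([30, 302, 1120]);
translate([701, 435, 0]) cube([30, 302, 1120]);
translate([256, 435, 0]) cube([445, 302, 25]);
translate([256, 435, 339]) cube([445, 302, 25]);
translate([256, 435, 678]) cube([445, 302, 25]);
translate([256, 435, 1017]) cube([445, 302, 25]);


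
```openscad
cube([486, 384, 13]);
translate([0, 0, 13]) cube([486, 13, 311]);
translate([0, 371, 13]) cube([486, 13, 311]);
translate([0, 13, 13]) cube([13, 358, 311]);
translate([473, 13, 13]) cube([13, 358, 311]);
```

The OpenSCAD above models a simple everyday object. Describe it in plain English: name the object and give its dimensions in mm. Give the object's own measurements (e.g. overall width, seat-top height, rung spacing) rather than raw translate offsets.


An open-topped rectangular box: outside dimensions 486×384×324 mm, with a uniform wall and base thickness of 13 mm. The base is a full 486×384 slab on the floor; four walls sit on top of the base. The front and back walls (the −y and +y sides) span the full width; the two side walls fit between them.


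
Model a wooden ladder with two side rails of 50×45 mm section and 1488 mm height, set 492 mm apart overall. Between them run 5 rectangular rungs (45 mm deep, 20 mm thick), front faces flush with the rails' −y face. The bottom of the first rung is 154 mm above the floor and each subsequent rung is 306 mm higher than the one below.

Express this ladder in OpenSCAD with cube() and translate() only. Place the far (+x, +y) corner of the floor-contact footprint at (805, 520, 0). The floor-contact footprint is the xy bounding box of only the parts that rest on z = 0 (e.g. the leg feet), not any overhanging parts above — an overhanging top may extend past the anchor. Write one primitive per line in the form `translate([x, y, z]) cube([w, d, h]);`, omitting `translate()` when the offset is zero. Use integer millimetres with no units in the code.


translate([313, 475, 0]) cube([50, 45, 1488]);
translate([755, 475, 0]) cube([50, 45, 1488]);
translate([363, 475, 154]) cube([392, 45, 20]);
translate([363, 475, 460]) cube([392, 45, 20]);
translate([363, 475, 766]) cube([392, 45, 20]);
translate([363, 475, 1072]) cube([392, 45, 20]);
translate([363, 475, 1378]) cube([392, 45, 20]);


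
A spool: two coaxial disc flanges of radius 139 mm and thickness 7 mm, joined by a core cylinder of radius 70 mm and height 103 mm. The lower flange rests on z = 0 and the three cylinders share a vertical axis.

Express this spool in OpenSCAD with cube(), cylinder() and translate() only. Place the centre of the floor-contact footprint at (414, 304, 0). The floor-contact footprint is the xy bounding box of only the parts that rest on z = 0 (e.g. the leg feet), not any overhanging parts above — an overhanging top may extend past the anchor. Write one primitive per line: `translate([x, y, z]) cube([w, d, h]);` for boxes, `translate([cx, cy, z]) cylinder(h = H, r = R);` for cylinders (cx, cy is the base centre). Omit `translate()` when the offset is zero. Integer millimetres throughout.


translate([414, 304, 0]) cylinder(h = 7, r = 139);
translate([414, 304, 7]) cylinder(h = 103, r = 70);
translate([414, 304, 110]) cylinder(h = 7, r = 139);


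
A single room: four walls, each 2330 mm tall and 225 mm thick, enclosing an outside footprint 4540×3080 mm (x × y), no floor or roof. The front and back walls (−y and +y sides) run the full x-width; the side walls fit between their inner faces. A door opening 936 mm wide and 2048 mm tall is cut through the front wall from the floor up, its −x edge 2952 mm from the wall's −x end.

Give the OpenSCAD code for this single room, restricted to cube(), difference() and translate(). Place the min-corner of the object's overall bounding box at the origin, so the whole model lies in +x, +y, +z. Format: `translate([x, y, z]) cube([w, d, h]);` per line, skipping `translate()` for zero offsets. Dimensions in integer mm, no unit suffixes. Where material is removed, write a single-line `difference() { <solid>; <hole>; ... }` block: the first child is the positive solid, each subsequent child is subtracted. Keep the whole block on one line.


difference() { cube([4540, 225, 2330]); translate([2952, 0, 0]) cube([936, 225, 2048]); }
translate([0, 2855, 0]) cube([4540, 225, 2330]);
translate([0, 225, 0]) cube([225, 2630, 2330]);
translate([4315, 225, 0]) cube([225, 2630, 2330]);


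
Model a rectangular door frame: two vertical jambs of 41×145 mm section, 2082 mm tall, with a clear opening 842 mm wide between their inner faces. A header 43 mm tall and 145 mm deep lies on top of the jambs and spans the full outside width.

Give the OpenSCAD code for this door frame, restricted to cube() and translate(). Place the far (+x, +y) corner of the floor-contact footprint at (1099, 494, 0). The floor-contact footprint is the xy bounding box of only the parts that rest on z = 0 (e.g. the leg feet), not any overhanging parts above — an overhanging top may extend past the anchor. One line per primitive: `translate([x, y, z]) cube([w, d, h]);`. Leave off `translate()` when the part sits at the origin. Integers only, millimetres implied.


translate([175, 349, 0]) cube([41, 145, 2082]);
translate([1058, 349, 0]) cube([41, 145, 2082]);
translate([175, 349, 2082]) cube([924, 145, 43]);


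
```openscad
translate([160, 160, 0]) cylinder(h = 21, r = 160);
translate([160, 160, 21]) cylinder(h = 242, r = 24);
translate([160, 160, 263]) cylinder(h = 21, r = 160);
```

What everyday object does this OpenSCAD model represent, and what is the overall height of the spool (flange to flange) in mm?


A spool. The overall height is 284 mm.

Three coaxial cylinders, large–small–large — a spool. Two 21 mm flanges and a 242 mm core give 21 + 242 + 21 = 284 mm.


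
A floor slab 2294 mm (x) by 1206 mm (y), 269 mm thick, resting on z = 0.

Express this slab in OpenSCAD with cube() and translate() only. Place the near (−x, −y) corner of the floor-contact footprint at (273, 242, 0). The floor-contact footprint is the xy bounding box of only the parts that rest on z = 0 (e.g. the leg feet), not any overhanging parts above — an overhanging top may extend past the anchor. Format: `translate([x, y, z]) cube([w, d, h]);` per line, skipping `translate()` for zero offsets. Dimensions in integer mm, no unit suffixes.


translate([273, 242, 0]) cube([2294, 1206, 269]);


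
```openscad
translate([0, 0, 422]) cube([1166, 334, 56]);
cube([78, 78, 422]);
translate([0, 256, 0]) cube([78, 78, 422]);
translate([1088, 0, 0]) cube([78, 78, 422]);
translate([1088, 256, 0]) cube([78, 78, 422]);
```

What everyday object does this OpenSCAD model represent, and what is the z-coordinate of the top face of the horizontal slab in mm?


A bench. The seat-top height is 478 mm.

A long slab on four corner posts — a bench. The slab sits at z = 422 with thickness 56, so the top is 422 + 56 = 478 mm.


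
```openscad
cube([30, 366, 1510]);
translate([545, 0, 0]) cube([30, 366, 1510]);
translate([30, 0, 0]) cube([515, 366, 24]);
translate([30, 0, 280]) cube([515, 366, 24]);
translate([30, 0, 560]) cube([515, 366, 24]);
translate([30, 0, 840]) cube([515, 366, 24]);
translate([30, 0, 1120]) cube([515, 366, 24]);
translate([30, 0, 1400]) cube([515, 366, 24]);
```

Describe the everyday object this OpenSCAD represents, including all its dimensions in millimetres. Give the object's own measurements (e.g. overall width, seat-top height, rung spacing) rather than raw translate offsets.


An open bookshelf. Two side panels, each 30 mm thick, 366 mm deep and 1510 mm tall, stand 575 mm apart (outside-to-outside). Between them sit 6 shelves, each 24 mm thick and 366 mm deep, spanning the full gap between the sides. The bottom shelf rests on the floor (its underside at z = 0) and the clear gap between one shelf's top and the next shelf's underside is 256 mm.


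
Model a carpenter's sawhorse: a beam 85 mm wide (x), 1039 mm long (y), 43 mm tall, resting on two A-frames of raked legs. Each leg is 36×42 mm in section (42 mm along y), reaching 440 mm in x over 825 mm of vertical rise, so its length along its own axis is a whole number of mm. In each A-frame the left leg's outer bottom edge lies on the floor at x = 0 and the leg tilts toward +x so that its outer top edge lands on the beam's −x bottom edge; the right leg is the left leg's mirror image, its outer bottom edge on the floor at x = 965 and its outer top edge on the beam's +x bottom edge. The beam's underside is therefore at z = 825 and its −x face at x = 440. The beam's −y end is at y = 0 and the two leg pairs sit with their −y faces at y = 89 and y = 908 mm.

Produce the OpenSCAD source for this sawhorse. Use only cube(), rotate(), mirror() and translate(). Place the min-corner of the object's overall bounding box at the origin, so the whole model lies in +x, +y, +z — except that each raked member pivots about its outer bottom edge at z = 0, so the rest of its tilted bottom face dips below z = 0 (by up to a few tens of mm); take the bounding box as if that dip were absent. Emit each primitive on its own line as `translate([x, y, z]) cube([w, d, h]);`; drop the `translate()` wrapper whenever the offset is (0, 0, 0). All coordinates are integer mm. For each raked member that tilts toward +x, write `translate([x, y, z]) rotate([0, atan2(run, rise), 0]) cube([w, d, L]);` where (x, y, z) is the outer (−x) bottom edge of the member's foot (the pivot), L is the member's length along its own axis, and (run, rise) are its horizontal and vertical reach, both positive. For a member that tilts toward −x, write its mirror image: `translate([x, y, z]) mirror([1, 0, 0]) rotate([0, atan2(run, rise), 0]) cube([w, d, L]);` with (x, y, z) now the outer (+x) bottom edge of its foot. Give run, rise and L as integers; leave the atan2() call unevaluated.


translate([440, 0, 825]) cube([85, 1039, 43]);
translate([0, 89, 0]) rotate([0, atan2(440, 825), 0]) cube([36, 42, 935]);
translate([965, 89, 0]) mirror([1, 0, 0]) rotate([0, atan2(440, 825), 0]) cube([36, 42, 935]);
translate([0, 908, 0]) rotate([0, atan2(440, 825), 0]) cube([36, 42, 935]);
translate([965, 908, 0]) mirror([1, 0, 0]) rotate([0, atan2(440, 825), 0]) cube([36, 42, 935]);


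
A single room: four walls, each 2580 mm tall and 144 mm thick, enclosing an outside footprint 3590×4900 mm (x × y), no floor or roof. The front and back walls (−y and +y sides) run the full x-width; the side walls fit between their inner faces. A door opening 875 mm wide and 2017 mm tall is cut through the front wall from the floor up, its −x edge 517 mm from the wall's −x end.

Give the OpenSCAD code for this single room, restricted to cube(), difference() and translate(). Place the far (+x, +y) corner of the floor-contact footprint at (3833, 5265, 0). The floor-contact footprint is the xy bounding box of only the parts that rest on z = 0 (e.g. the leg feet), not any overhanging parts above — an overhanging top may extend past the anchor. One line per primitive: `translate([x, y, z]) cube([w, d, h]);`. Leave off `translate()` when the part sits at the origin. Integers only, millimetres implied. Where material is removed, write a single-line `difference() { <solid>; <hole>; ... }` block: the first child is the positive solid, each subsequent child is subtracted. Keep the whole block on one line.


difference() { translate([243, 365, 0]) cube([3590, 144, 2580]); translate([760, 365, 0]) cube([875, 144, 2017]); }
translate([243, 5121, 0]) cube([3590, 144, 2580]);
translate([243, 509, 0]) cube([144, 4612, 2580]);
translate([3689, 509, 0]) cube([144, 4612, 2580]);


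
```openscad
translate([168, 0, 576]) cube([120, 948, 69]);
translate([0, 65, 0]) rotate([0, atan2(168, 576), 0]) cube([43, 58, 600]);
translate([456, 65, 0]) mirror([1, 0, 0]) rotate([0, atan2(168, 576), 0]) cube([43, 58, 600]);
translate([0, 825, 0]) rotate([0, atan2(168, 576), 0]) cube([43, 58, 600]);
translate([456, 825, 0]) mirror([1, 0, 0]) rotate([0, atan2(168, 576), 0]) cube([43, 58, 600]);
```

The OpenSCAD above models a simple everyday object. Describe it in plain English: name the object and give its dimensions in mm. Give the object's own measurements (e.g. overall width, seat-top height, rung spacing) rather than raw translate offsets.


A sawhorse. A 120×948×69 mm beam (x, y, z) sits on two A-frame leg pairs. Each pair is two raked legs of 43×58 mm section (58 mm along y) splaying symmetrically in x. Each leg rises 576 mm vertically over 168 mm of horizontal reach and is 600 mm long along its own axis. Every leg's outer bottom edge rests on the floor and its outer top edge meets a bottom edge of the beam — the left legs (tilting toward +x) meet the beam's −x bottom edge, the right legs (their mirror images, tilting toward −x) meet its +x bottom edge — so the leg tops tuck under the beam, the beam's underside is 576 mm above the floor, and the feet are 456 mm apart outside-to-outside with the beam centred between them. The two leg pairs are set in 65 mm from either end of the beam.


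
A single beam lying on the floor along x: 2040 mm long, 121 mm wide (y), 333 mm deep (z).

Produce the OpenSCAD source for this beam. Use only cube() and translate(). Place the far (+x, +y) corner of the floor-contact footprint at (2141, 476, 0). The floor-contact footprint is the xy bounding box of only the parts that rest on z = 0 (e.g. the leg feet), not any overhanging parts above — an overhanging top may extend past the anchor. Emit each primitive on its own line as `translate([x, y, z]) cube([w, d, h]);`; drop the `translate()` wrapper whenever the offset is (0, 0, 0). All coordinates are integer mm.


translate([101, 355, 0]) cube([2040, 121, 333]);


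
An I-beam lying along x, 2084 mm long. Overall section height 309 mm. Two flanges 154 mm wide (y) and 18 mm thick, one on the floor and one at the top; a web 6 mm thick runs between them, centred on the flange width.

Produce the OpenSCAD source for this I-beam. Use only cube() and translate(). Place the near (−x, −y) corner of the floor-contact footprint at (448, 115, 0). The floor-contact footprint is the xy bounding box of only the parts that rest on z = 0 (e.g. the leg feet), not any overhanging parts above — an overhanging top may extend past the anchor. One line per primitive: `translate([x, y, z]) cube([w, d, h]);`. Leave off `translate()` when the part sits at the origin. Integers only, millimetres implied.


translate([448, 115, 0]) cube([2084, 154, 18]);
translate([448, 189, 18]) cube([2084, 6, 273]);
translate([448, 115, 291]) cube([2084, 154, 18]);


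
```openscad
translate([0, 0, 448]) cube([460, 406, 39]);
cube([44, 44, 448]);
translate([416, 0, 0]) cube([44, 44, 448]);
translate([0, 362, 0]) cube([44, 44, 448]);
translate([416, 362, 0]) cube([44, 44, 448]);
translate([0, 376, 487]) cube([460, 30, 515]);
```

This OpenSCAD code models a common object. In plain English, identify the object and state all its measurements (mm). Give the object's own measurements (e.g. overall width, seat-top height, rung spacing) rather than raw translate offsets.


A chair. The seat is a 460×406×39 mm slab with its top at z = 487 mm, on four 44×44 mm corner legs (flush with the seat edges, standing on z = 0). A flat backrest 30 mm thick, 515 mm tall, spans the full seat width and rises from the seat top along its +y edge, rear face flush with the rear of the seat.


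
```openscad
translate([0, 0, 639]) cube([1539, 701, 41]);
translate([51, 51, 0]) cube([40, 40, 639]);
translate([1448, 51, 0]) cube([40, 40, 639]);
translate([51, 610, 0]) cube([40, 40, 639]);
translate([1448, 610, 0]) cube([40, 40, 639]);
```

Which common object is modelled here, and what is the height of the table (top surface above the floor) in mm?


A table. The table height is 680 mm.

A 1539×701×41 slab sits at z = 639 on four 40 mm square posts — a table. The top surface is at 639 + 41 = 680 mm.


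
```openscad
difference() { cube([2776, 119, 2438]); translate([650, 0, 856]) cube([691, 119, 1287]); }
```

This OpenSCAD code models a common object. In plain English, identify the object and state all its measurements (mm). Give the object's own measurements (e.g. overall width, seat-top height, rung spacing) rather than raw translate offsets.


A wall 2776 mm long (x), 119 mm thick (y), 2438 mm tall, with a rectangular window opening cut through it. The opening is 691 mm wide and 1287 mm tall; its sill is at z = 856 mm and its near (−x) edge is 650 mm from the wall's −x end. The opening passes through the full wall thickness.


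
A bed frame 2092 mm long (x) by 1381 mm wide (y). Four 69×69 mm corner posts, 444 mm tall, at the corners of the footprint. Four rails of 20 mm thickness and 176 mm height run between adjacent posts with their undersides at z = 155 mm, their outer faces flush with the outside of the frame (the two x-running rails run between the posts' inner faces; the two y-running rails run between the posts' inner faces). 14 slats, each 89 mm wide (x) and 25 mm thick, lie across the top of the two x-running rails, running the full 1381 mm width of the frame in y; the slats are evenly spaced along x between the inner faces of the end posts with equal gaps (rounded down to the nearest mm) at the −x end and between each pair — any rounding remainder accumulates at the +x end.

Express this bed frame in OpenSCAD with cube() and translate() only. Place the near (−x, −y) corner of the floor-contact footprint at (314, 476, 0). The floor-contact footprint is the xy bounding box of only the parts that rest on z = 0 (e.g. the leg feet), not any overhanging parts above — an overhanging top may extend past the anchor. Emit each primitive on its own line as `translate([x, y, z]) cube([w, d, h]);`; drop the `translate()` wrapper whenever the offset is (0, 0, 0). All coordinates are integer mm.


translate([314, 476, 0]) cube([69, 69, 444]);
translate([314, 1788, 0]) cube([69, 69, 444]);
translate([2337, 476, 0]) cube([69, 69, 444]);
translate([2337, 1788, 0]) cube([69, 69, 444]);
translate([383, 476, 155]) cube([1954, 20, 176]);
translate([383, 1837, 155]) cube([1954, 20, 176]);
translate([314, 545, 155]) cube([20, 1243, 176]);
translate([2386, 545, 155]) cube([20, 1243, 176]);
translate([430, 476, 331]) cube([89, 1381, 25]);
translate([566, 476, 331]) cube([89, 1381, 25]);
translate([702, 476, 331]) cube([89, 1381, 25]);
translate([838, 476, 331]) cube([89, 1381, 25]);
translate([974, 476, 331]) cube([89, 1381, 25]);
translate([1110, 476, 331]) cube([89, 1381, 25]);
translate([1246, 476, 331]) cube([89, 1381, 25]);
translate([1382, 476, 331]) cube([89, 1381, 25]);
translate([1518, 476, 331]) cube([89, 1381, 25]);
translate([1654, 476, 331]) cube([89, 1381, 25]);
translate([1790, 476, 331]) cube([89, 1381, 25]);
translate([1926, 476, 331]) cube([89, 1381, 25]);
translate([2062, 476, 331]) cube([89, 1381, 25]);
translate([2198, 476, 331]) cube([89, 1381, 25]);
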